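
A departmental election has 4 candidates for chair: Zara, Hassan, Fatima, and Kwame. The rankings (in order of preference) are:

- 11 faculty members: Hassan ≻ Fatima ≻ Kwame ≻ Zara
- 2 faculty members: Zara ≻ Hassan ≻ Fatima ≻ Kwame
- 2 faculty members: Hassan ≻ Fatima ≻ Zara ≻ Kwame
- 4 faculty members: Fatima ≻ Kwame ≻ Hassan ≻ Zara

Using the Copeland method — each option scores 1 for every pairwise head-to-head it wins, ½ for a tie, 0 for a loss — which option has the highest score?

Hassan

Zara: loses to Hassan, Fatima, and Kwame → score 0.
Hassan: beats Zara, Fatima, and Kwame → score 3.
Fatima: beats Zara and Kwame; loses to Hassan → score 2.
Kwame: beats Zara; loses to Hassan and Fatima → score 1.
Hassan has the best pairwise record.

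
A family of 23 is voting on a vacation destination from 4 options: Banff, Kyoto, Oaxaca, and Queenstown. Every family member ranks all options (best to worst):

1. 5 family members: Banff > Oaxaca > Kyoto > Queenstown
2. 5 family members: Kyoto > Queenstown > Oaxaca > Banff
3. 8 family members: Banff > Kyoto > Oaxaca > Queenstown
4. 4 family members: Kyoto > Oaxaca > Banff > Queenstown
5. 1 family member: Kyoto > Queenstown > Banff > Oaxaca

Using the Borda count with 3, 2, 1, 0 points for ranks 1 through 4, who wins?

Banff: 5·3 + 5·0 + 8·3 + 4·1 + 1·1 = 44
Kyoto: 5·1 + 5·3 + 8·2 + 4·3 + 1·3 = 51
Oaxaca: 5·2 + 5·1 + 8·1 + 4·2 + 1·0 = 31
Queenstown: 5·0 + 5·2 + 8·0 + 4·0 + 1·2 = 12
Kyoto has the highest Borda score (51).

Kyoto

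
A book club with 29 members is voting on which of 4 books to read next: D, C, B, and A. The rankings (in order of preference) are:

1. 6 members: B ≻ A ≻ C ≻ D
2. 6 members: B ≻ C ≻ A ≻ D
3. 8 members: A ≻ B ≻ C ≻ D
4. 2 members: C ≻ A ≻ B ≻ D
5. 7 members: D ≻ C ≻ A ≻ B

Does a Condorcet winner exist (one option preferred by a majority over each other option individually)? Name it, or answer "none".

none

Checking pairwise contests:
C beats D 22–7.
B beats C 20–9.
A beats B 17–12.
C beats A 15–14.
Every option loses at least one head-to-head, so there is no Condorcet winner.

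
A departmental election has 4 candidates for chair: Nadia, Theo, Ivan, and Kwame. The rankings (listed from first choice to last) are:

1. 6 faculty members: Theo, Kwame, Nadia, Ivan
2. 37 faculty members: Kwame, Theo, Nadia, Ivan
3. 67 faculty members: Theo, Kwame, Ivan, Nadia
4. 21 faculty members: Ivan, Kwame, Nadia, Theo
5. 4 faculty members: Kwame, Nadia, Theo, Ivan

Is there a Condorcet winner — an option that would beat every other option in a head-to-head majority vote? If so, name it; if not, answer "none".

Theo vs Nadia: 110–25 for Theo.
Theo vs Ivan: 114–21 for Theo.
Theo vs Kwame: 73–62 for Theo.
Theo beats every other option head-to-head.

Theo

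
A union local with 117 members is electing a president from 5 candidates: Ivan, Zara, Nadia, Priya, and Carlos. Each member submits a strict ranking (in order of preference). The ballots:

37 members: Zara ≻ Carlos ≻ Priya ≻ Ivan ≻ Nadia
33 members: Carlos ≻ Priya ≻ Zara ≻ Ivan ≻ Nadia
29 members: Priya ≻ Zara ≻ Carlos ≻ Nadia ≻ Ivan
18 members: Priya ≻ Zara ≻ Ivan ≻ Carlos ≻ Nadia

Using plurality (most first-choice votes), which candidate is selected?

First-place votes: Ivan 0, Zara 37, Nadia 0, Priya 47, Carlos 33.
Priya has the most first-place votes.

Priya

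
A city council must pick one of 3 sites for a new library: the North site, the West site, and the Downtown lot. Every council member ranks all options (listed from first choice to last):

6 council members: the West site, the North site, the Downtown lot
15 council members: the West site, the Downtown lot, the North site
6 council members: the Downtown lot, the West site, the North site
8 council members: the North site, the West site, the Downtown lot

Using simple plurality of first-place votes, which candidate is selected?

First-place votes: the North site 8, the West site 21, the Downtown lot 6.
the West site has the most first-place votes.

the West site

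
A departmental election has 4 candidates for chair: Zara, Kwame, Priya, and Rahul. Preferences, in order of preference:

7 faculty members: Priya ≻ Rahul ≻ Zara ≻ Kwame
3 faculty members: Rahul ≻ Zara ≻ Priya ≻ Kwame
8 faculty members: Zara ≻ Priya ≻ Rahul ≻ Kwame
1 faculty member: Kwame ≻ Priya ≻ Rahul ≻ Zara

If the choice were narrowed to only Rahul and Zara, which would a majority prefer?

Voters preferring Rahul to Zara: 11; preferring Zara to Rahul: 8.
Rahul wins the head-to-head.

Rahul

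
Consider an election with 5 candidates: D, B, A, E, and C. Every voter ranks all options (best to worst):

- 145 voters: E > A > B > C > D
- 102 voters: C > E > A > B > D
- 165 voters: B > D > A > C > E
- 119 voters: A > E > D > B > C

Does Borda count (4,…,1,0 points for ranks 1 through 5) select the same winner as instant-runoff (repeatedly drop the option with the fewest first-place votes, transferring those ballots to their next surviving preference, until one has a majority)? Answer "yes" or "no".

Borda — scores: D 733, B 1171, A 1445, E 1243, C 718. Winner: A.
Instant-runoff — R1 D 0, B 165, A 119, E 145, C 102 (D out); R2 B 165, A 119, E 145, C 102 (C out); R3 B 165, A 119, E 247 (A out); R4 B 165, E 366 (E winner). Winner: E.
The two methods disagree.

no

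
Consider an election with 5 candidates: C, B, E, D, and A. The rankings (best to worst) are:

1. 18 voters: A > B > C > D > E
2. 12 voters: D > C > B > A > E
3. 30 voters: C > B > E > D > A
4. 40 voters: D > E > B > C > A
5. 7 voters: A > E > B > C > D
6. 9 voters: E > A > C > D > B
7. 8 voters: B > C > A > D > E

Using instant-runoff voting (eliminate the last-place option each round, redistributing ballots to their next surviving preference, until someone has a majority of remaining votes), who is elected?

Round 1: C 30, B 8, E 9, D 52, A 25. Eliminate B.
Round 2: C 38, E 9, D 52, A 25. Eliminate E.
Round 3: C 38, D 52, A 34. Eliminate A.
Round 4: C 72, D 52. C has a majority.

C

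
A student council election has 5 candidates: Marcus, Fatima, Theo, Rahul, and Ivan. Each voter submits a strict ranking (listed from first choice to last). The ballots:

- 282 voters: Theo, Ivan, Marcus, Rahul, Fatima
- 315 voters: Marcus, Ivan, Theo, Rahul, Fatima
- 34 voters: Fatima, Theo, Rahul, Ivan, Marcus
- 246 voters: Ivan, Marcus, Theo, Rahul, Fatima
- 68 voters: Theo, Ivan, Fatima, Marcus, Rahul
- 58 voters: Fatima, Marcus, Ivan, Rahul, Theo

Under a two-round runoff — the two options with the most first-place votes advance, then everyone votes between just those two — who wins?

Round 1 first-place votes: Marcus 315, Fatima 92, Theo 350, Rahul 0, Ivan 246.
Theo and Marcus advance.
Runoff: Theo is preferred to Marcus by 384 voters; Marcus by 619.
Marcus wins the runoff.

Marcus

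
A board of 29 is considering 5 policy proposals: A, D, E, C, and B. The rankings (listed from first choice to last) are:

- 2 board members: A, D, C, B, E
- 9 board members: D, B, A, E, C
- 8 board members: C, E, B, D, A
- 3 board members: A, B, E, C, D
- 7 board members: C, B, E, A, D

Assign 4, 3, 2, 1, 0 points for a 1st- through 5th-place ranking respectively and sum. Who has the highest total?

A: 2·4 + 9·2 + 8·0 + 3·4 + 7·1 = 45
D: 2·3 + 9·4 + 8·1 + 3·0 + 7·0 = 50
E: 2·0 + 9·1 + 8·3 + 3·2 + 7·2 = 53
C: 2·2 + 9·0 + 8·4 + 3·1 + 7·4 = 67
B: 2·1 + 9·3 + 8·2 + 3·3 + 7·3 = 75
B has the highest Borda score (75).

B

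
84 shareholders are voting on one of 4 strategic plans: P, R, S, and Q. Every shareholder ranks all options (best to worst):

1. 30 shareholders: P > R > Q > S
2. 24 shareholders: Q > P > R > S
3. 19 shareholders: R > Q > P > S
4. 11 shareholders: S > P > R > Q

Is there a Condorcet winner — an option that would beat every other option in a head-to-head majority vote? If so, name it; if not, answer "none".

none

Checking pairwise contests:
Q beats P 43–41.
P beats R 65–19.
P beats S 73–11.
R beats Q 60–24.
Every option loses at least one head-to-head, so there is no Condorcet winner.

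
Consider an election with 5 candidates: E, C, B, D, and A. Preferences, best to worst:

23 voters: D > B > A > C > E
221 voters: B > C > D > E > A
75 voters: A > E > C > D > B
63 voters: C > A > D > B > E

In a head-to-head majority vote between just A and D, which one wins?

Voters preferring A to D: 138; preferring D to A: 244.
D wins the head-to-head.

D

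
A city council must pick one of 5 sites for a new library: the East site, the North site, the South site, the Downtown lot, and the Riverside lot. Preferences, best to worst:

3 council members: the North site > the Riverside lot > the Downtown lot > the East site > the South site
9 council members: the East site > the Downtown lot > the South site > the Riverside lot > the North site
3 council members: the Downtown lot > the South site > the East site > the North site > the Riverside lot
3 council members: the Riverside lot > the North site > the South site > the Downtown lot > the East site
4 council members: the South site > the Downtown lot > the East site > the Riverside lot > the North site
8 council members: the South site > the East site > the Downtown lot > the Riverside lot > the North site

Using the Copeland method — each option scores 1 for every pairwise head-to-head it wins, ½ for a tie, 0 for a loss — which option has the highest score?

the South site

the East site: beats the North site, the Downtown lot, and the Riverside lot; loses to the South site → score 3.
the North site: loses to the East site, the South site, the Downtown lot, and the Riverside lot → score 0.
the South site: beats the East site, the North site, and the Riverside lot; ties the Downtown lot → score 3.5.
the Downtown lot: beats the North site and the Riverside lot; ties the South site; loses to the East site → score 2.5.
the Riverside lot: beats the North site; loses to the East site, the South site, and the Downtown lot → score 1.
the South site has the best pairwise record.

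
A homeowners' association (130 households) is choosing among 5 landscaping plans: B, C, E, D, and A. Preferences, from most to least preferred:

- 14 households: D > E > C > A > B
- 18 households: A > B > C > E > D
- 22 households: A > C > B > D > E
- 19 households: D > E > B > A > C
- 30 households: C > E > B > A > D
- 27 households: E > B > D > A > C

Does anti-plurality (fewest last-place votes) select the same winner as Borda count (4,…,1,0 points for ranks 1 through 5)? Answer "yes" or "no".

no

Anti-plurality — last-place votes: B 14, C 46, E 22, D 48, A 0. Winner: A.
Borda — scores: B 277, C 250, E 315, D 208, A 250. Winner: E.
The two methods disagree.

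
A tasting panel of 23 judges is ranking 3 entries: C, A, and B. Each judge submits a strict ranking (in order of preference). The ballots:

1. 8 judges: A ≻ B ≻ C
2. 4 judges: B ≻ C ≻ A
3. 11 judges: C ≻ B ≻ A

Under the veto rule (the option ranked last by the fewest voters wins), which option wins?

Last-place votes: C 8, A 15, B 0.
B is ranked last by the fewest voters, so B wins.

B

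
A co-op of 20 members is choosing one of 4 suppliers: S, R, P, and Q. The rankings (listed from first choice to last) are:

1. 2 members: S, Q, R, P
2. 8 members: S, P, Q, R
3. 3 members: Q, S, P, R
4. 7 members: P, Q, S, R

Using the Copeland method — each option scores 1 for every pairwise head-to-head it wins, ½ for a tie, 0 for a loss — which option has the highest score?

S: beats R and P; ties Q → score 2.5.
R: loses to S, P, and Q → score 0.
P: beats R and Q; loses to S → score 2.
Q: beats R; ties S; loses to P → score 1.5.
S has the best pairwise record.

S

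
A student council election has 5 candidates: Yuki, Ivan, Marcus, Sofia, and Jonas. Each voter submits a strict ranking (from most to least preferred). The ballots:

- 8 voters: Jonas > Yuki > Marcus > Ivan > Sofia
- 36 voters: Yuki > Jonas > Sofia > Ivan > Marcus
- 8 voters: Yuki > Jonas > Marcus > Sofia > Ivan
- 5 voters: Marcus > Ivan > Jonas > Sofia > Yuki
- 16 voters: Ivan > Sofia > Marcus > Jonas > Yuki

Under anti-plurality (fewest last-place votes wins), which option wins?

Last-place votes: Yuki 21, Ivan 8, Marcus 36, Sofia 8, Jonas 0.
Jonas is ranked last by the fewest voters, so Jonas wins.

Jonas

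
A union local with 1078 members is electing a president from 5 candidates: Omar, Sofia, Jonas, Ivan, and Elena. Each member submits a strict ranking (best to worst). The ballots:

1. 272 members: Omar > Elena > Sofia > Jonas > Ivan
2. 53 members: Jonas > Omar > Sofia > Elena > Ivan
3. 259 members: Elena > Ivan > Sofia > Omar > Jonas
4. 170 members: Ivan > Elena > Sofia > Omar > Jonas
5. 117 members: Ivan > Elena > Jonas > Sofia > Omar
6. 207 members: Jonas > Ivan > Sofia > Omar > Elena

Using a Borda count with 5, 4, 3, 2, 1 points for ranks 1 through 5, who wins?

Omar: 272·5 + 53·4 + 259·2 + 170·2 + 117·1 + 207·2 = 2961
Sofia: 272·3 + 53·3 + 259·3 + 170·3 + 117·2 + 207·3 = 3117
Jonas: 272·2 + 53·5 + 259·1 + 170·1 + 117·3 + 207·5 = 2624
Ivan: 272·1 + 53·1 + 259·4 + 170·5 + 117·5 + 207·4 = 3624
Elena: 272·4 + 53·2 + 259·5 + 170·4 + 117·4 + 207·1 = 3844
Elena has the highest Borda score (3844).

Elena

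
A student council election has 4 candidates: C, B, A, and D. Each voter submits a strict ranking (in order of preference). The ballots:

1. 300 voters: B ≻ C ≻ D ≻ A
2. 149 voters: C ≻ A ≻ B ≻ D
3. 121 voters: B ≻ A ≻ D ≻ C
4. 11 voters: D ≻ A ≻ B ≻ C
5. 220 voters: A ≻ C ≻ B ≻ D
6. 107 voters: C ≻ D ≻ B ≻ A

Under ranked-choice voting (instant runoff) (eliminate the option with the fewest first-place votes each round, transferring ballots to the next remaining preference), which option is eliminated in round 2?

Round 1: C 256, B 421, A 220, D 11. Eliminate D.
Round 2: C 256, B 421, A 231. Eliminate A.

A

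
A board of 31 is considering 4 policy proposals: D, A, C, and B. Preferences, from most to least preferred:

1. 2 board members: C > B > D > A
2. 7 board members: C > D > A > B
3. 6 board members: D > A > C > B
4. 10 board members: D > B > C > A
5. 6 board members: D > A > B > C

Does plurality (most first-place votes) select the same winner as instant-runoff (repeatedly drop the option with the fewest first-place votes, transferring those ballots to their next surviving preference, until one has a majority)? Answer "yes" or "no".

yes

Plurality — first-place votes: D 22, A 0, C 9, B 0. Winner: D.
Instant-runoff — R1 D 22, A 0, C 9, B 0 (D winner). Winner: D.
The two methods agree.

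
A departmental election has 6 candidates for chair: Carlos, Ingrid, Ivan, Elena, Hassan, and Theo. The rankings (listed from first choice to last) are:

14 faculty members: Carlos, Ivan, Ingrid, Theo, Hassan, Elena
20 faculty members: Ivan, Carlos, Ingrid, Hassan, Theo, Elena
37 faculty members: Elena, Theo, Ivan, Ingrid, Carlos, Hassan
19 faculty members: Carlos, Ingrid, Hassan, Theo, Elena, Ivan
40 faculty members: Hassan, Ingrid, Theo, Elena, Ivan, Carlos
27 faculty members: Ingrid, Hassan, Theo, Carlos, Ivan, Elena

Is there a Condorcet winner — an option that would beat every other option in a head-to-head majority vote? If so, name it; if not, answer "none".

Ingrid vs Carlos: 104–53 for Ingrid.
Ingrid vs Ivan: 86–71 for Ingrid.
Ingrid vs Elena: 120–37 for Ingrid.
Ingrid vs Hassan: 117–40 for Ingrid.
Ingrid vs Theo: 120–37 for Ingrid.
Ingrid beats every other option head-to-head.

Ingrid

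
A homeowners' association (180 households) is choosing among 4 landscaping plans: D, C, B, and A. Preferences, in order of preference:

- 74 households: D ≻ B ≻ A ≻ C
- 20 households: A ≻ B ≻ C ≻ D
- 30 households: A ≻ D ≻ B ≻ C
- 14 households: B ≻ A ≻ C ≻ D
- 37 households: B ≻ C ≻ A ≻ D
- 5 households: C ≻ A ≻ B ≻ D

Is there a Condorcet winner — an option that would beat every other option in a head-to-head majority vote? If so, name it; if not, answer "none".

none

Checking pairwise contests:
A beats D 106–74.
D beats C 104–76.
D beats B 104–76.
B beats A 125–55.
Every option loses at least one head-to-head, so there is no Condorcet winner.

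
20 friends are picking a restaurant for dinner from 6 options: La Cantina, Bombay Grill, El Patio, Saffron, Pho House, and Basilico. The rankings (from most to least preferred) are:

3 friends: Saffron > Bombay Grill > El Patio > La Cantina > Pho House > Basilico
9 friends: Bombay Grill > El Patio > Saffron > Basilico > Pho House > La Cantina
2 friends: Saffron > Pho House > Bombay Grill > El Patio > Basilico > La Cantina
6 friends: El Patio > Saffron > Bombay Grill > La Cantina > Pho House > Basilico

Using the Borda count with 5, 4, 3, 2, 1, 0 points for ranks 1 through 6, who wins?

La Cantina: 3·2 + 9·0 + 2·0 + 6·2 = 18
Bombay Grill: 3·4 + 9·5 + 2·3 + 6·3 = 81
El Patio: 3·3 + 9·4 + 2·2 + 6·5 = 79
Saffron: 3·5 + 9·3 + 2·5 + 6·4 = 76
Pho House: 3·1 + 9·1 + 2·4 + 6·1 = 26
Basilico: 3·0 + 9·2 + 2·1 + 6·0 = 20
Bombay Grill has the highest Borda score (81).

Bombay Grill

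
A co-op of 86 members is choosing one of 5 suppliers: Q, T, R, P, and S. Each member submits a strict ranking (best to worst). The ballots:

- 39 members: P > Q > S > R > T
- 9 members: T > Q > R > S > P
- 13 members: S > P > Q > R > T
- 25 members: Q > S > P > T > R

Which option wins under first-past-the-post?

First-place votes: Q 25, T 9, R 0, P 39, S 13.
P has the most first-place votes.

P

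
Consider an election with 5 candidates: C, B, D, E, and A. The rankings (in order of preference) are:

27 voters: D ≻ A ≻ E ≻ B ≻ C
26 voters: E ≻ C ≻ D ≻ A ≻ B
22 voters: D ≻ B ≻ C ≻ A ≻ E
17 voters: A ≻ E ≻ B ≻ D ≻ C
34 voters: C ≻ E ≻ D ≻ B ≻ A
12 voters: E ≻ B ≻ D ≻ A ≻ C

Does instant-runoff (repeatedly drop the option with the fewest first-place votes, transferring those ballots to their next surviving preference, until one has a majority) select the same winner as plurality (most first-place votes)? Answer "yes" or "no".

no

Instant-runoff — R1 C 34, B 0, D 49, E 38, A 17 (B out); R2 C 34, D 49, E 38, A 17 (A out); R3 C 34, D 49, E 55 (C out); R4 D 49, E 89 (E winner). Winner: E.
Plurality — first-place votes: C 34, B 0, D 49, E 38, A 17. Winner: D.
The two methods disagree.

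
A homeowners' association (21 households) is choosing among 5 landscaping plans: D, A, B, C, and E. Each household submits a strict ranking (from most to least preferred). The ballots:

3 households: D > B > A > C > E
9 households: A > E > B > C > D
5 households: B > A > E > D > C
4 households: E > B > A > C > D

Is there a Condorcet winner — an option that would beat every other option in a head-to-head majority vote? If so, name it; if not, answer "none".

Checking pairwise contests:
A beats D 18–3.
B beats A 12–9.
E beats B 13–8.
A beats C 21–0.
A beats E 17–4.
Every option loses at least one head-to-head, so there is no Condorcet winner.

none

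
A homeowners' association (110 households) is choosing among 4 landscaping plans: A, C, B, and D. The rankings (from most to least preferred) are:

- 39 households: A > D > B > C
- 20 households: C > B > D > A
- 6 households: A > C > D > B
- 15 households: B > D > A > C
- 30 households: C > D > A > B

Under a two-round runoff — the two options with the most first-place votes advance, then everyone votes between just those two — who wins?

A

Round 1 first-place votes: A 45, C 50, B 15, D 0.
C and A advance.
Runoff: C is preferred to A by 50 voters; A by 60.
A wins the runoff.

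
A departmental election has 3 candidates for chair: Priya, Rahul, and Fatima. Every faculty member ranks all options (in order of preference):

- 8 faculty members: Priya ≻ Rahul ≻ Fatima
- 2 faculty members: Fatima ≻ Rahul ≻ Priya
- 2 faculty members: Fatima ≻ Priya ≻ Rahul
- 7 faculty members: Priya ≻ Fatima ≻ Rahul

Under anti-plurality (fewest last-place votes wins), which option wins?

Last-place votes: Priya 2, Rahul 9, Fatima 8.
Priya is ranked last by the fewest voters, so Priya wins.

Priya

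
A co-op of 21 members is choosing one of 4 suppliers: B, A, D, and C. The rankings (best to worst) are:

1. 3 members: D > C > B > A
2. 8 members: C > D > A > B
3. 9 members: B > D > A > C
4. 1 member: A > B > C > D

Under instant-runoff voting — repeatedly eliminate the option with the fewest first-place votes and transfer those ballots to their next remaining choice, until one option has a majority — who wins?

Round 1: B 9, A 1, D 3, C 8. Eliminate A.
Round 2: B 10, D 3, C 8. Eliminate D.
Round 3: B 10, C 11. C has a majority.

C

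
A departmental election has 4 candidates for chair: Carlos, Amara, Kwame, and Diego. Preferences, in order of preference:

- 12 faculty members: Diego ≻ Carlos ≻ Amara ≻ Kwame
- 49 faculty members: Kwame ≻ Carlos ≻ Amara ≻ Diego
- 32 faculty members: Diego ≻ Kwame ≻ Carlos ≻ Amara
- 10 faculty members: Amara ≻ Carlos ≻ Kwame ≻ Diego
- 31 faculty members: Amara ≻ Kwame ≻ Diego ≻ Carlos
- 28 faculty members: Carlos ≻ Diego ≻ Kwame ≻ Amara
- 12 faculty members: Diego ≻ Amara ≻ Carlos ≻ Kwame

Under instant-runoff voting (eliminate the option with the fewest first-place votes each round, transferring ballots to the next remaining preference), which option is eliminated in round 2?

Amara

Round 1: Carlos 28, Amara 41, Kwame 49, Diego 56. Eliminate Carlos.
Round 2: Amara 41, Kwame 49, Diego 84. Eliminate Amara.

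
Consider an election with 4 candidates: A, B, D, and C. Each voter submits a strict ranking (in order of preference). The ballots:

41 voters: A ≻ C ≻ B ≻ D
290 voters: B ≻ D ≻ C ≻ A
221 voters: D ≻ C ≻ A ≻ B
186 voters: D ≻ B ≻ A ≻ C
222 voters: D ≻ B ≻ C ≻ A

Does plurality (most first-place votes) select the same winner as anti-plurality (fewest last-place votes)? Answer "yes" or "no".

Plurality — first-place votes: A 41, B 290, D 629, C 0. Winner: D.
Anti-plurality — last-place votes: A 512, B 221, D 41, C 186. Winner: D.
The two methods agree.

yes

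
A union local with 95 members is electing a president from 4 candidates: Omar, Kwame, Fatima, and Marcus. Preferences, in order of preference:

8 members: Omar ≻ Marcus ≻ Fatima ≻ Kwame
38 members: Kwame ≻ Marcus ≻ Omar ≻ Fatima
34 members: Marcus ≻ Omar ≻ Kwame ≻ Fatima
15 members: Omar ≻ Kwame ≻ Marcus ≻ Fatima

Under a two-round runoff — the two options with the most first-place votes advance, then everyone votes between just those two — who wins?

Kwame

Round 1 first-place votes: Omar 23, Kwame 38, Fatima 0, Marcus 34.
Kwame and Marcus advance.
Runoff: Kwame is preferred to Marcus by 53 voters; Marcus by 42.
Kwame wins the runoff.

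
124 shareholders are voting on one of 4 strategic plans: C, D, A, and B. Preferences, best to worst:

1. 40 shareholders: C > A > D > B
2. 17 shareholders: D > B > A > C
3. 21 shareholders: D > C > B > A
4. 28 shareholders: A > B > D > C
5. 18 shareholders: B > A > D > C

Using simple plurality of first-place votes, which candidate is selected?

C

First-place votes: C 40, D 38, A 28, B 18.
C has the most first-place votes.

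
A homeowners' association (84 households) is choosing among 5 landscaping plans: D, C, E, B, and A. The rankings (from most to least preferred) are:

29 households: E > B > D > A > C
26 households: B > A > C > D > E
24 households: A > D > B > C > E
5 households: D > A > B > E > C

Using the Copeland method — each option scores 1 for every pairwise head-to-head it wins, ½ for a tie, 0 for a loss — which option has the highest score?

B

D: beats C and E; loses to B and A → score 2.
C: beats E; loses to D, B, and A → score 1.
E: loses to D, C, B, and A → score 0.
B: beats D, C, E, and A → score 4.
A: beats D, C, and E; loses to B → score 3.
B has the best pairwise record.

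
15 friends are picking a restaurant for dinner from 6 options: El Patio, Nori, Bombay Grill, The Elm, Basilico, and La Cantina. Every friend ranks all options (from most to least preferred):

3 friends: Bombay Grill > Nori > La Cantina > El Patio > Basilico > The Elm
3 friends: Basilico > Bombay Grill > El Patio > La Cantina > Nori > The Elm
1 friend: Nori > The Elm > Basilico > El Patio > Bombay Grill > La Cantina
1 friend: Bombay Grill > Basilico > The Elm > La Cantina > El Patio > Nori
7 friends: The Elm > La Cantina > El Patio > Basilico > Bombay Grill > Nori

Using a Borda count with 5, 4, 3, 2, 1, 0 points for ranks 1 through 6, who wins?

La Cantina

El Patio: 3·2 + 3·3 + 1·2 + 1·1 + 7·3 = 39
Nori: 3·4 + 3·1 + 1·5 + 1·0 + 7·0 = 20
Bombay Grill: 3·5 + 3·4 + 1·1 + 1·5 + 7·1 = 40
The Elm: 3·0 + 3·0 + 1·4 + 1·3 + 7·5 = 42
Basilico: 3·1 + 3·5 + 1·3 + 1·4 + 7·2 = 39
La Cantina: 3·3 + 3·2 + 1·0 + 1·2 + 7·4 = 45
La Cantina has the highest Borda score (45).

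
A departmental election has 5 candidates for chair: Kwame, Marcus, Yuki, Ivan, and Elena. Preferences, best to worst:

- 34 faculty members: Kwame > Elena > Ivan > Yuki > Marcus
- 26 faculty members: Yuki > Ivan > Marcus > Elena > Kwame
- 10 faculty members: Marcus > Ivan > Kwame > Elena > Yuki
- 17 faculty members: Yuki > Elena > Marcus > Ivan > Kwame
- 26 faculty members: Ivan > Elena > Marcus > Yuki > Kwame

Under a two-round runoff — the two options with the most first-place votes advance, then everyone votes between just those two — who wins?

Round 1 first-place votes: Kwame 34, Marcus 10, Yuki 43, Ivan 26, Elena 0.
Yuki and Kwame advance.
Runoff: Yuki is preferred to Kwame by 69 voters; Kwame by 44.
Yuki wins the runoff.

Yuki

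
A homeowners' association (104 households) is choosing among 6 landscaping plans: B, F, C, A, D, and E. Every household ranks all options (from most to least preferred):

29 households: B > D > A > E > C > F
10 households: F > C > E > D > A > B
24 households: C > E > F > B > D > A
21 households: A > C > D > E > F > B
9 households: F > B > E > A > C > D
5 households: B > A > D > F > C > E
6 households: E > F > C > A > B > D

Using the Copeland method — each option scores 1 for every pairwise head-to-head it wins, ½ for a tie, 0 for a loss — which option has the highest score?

B: beats A and D; loses to F, C, and E → score 2.
F: beats B; loses to C, A, D, and E → score 1.
C: beats B, F, D, and E; loses to A → score 4.
A: beats F, C, and E; loses to B and D → score 3.
D: beats F, A, and E; loses to B and C → score 3.
E: beats B and F; loses to C, A, and D → score 2.
C has the best pairwise record.

C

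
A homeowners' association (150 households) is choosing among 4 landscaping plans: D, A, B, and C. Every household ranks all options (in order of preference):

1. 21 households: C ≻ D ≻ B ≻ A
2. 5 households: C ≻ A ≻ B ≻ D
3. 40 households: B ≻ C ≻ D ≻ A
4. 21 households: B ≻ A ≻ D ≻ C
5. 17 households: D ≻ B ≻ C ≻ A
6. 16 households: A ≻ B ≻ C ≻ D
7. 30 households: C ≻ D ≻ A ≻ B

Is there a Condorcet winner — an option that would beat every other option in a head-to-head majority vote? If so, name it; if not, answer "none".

B vs D: 82–68 for B.
B vs A: 99–51 for B.
B vs C: 94–56 for B.
B beats every other option head-to-head.

B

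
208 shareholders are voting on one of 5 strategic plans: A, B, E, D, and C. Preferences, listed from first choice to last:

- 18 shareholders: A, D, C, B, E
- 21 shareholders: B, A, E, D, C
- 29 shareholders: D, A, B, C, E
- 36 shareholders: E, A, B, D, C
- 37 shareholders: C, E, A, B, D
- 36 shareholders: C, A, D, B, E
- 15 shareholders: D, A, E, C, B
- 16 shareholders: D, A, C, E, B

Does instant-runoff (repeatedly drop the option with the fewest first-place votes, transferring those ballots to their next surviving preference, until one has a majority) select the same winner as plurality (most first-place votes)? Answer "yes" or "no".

no

Instant-runoff — R1 A 18, B 21, E 36, D 60, C 73 (A out); R2 B 21, E 36, D 78, C 73 (B out); R3 E 57, D 78, C 73 (E out); R4 D 135, C 73 (D winner). Winner: D.
Plurality — first-place votes: A 18, B 21, E 36, D 60, C 73. Winner: C.
The two methods disagree.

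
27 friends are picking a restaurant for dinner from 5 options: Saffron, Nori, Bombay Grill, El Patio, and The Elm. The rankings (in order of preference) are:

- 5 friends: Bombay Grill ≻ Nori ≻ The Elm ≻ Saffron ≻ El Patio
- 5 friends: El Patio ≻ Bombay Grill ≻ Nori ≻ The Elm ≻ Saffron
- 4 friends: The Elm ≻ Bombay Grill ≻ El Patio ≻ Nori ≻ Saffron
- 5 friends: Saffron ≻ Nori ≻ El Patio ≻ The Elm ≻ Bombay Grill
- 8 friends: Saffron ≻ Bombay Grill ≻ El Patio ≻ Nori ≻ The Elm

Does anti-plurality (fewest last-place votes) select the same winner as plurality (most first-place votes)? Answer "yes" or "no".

Anti-plurality — last-place votes: Saffron 9, Nori 0, Bombay Grill 5, El Patio 5, The Elm 8. Winner: Nori.
Plurality — first-place votes: Saffron 13, Nori 0, Bombay Grill 5, El Patio 5, The Elm 4. Winner: Saffron.
The two methods disagree.

no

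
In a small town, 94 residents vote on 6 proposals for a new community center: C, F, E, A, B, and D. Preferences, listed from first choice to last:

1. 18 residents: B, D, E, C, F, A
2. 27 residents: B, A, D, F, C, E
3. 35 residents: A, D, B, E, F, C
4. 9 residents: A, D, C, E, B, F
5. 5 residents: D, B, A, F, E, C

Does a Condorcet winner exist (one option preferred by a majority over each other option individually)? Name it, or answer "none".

none

Checking pairwise contests:
F beats C 67–27.
E beats F 62–32.
A beats E 76–18.
B beats A 50–44.
D beats B 49–45.
A beats D 71–23.
Every option loses at least one head-to-head, so there is no Condorcet winner.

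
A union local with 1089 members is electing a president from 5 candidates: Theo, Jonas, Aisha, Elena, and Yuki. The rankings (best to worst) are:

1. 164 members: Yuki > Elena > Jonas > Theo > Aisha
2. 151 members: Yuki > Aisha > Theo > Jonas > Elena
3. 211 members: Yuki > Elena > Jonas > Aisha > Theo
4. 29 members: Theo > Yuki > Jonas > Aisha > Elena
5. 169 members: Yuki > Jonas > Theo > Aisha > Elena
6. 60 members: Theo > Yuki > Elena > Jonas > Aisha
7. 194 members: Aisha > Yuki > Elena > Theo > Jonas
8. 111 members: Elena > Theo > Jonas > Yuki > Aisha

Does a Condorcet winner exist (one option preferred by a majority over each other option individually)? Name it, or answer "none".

Yuki vs Theo: 889–200 for Yuki.
Yuki vs Jonas: 978–111 for Yuki.
Yuki vs Aisha: 895–194 for Yuki.
Yuki vs Elena: 978–111 for Yuki.
Yuki beats every other option head-to-head.

Yuki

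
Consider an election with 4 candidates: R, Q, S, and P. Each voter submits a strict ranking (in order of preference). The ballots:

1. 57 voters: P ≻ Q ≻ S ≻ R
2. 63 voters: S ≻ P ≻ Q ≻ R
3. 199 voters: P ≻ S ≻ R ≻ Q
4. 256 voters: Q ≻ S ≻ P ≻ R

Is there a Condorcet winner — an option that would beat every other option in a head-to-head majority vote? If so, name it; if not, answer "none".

none

Checking pairwise contests:
Q beats R 376–199.
P beats Q 319–256.
Q beats S 313–262.
S beats P 319–256.
Every option loses at least one head-to-head, so there is no Condorcet winner.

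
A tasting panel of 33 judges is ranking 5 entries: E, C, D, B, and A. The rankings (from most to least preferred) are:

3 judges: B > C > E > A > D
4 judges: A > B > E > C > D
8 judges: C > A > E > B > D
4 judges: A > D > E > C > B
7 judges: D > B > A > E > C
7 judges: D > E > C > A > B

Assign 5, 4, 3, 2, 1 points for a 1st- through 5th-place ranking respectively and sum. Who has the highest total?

A

E: 3·3 + 4·3 + 8·3 + 4·3 + 7·2 + 7·4 = 99
C: 3·4 + 4·2 + 8·5 + 4·2 + 7·1 + 7·3 = 96
D: 3·1 + 4·1 + 8·1 + 4·4 + 7·5 + 7·5 = 101
B: 3·5 + 4·4 + 8·2 + 4·1 + 7·4 + 7·1 = 86
A: 3·2 + 4·5 + 8·4 + 4·5 + 7·3 + 7·2 = 113
A has the highest Borda score (113).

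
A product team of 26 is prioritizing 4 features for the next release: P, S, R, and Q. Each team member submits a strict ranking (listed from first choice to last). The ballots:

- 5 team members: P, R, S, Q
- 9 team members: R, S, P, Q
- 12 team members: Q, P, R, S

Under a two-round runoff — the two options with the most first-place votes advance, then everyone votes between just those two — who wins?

Round 1 first-place votes: P 5, S 0, R 9, Q 12.
Q and R advance.
Runoff: Q is preferred to R by 12 voters; R by 14.
R wins the runoff.

R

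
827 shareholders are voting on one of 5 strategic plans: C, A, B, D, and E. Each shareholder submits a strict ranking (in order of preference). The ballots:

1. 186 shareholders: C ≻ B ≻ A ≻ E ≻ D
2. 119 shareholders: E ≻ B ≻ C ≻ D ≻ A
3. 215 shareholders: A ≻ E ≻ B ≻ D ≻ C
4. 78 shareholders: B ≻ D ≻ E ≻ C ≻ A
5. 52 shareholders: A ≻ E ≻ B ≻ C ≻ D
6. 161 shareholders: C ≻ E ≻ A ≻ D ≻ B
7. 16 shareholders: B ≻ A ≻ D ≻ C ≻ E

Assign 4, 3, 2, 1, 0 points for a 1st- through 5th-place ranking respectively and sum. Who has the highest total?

C: 186·4 + 119·2 + 215·0 + 78·1 + 52·1 + 161·4 + 16·1 = 1772
A: 186·2 + 119·0 + 215·4 + 78·0 + 52·4 + 161·2 + 16·3 = 1810
B: 186·3 + 119·3 + 215·2 + 78·4 + 52·2 + 161·0 + 16·4 = 1825
D: 186·0 + 119·1 + 215·1 + 78·3 + 52·0 + 161·1 + 16·2 = 761
E: 186·1 + 119·4 + 215·3 + 78·2 + 52·3 + 161·3 + 16·0 = 2102
E has the highest Borda score (2102).

E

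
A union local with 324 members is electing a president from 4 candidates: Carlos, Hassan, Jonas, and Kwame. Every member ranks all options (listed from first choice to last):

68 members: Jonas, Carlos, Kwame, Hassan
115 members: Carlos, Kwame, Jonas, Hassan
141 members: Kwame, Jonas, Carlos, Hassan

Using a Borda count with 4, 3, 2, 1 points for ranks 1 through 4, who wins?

Carlos: 68·3 + 115·4 + 141·2 = 946
Hassan: 68·1 + 115·1 + 141·1 = 324
Jonas: 68·4 + 115·2 + 141·3 = 925
Kwame: 68·2 + 115·3 + 141·4 = 1045
Kwame has the highest Borda score (1045).

Kwame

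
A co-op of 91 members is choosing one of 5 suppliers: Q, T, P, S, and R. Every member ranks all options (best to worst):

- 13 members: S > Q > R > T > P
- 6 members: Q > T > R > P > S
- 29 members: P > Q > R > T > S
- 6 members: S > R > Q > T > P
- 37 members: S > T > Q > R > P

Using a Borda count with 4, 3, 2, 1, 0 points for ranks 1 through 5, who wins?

Q: 13·3 + 6·4 + 29·3 + 6·2 + 37·2 = 236
T: 13·1 + 6·3 + 29·1 + 6·1 + 37·3 = 177
P: 13·0 + 6·1 + 29·4 + 6·0 + 37·0 = 122
S: 13·4 + 6·0 + 29·0 + 6·4 + 37·4 = 224
R: 13·2 + 6·2 + 29·2 + 6·3 + 37·1 = 151
Q has the highest Borda score (236).

Q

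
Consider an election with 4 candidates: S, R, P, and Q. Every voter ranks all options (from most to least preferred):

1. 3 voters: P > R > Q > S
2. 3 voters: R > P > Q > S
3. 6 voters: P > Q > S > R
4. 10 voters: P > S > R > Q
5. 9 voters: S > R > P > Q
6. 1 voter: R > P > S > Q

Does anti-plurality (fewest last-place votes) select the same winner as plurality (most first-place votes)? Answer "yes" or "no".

Anti-plurality — last-place votes: S 6, R 6, P 0, Q 20. Winner: P.
Plurality — first-place votes: S 9, R 4, P 19, Q 0. Winner: P.
The two methods agree.

yes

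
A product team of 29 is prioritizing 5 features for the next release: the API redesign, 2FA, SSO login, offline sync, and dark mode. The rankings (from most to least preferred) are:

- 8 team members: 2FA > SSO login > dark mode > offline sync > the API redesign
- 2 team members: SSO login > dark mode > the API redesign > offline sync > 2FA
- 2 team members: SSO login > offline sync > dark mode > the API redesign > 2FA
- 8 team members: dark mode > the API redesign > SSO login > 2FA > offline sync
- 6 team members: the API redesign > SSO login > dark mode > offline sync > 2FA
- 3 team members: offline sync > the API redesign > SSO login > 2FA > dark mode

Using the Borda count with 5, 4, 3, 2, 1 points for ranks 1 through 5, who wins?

SSO login

the API redesign: 8·1 + 2·3 + 2·2 + 8·4 + 6·5 + 3·4 = 92
2FA: 8·5 + 2·1 + 2·1 + 8·2 + 6·1 + 3·2 = 72
SSO login: 8·4 + 2·5 + 2·5 + 8·3 + 6·4 + 3·3 = 109
offline sync: 8·2 + 2·2 + 2·4 + 8·1 + 6·2 + 3·5 = 63
dark mode: 8·3 + 2·4 + 2·3 + 8·5 + 6·3 + 3·1 = 99
SSO login has the highest Borda score (109).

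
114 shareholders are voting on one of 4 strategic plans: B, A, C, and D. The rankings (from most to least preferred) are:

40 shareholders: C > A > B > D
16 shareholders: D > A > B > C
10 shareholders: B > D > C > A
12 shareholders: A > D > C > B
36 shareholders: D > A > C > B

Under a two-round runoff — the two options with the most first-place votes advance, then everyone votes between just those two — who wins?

Round 1 first-place votes: B 10, A 12, C 40, D 52.
D and C advance.
Runoff: D is preferred to C by 74 voters; C by 40.
D wins the runoff.

D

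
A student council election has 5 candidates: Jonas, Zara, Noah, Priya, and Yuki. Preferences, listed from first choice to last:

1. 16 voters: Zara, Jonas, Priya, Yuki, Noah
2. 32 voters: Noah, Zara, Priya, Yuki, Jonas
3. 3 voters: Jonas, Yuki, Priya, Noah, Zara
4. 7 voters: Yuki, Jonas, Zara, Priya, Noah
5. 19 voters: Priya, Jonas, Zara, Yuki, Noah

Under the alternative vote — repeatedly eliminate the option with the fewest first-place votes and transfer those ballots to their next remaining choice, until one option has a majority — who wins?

Zara

Round 1: Jonas 3, Zara 16, Noah 32, Priya 19, Yuki 7. Eliminate Jonas.
Round 2: Zara 16, Noah 32, Priya 19, Yuki 10. Eliminate Yuki.
Round 3: Zara 23, Noah 32, Priya 22. Eliminate Priya.
Round 4: Zara 42, Noah 35. Zara has a majority.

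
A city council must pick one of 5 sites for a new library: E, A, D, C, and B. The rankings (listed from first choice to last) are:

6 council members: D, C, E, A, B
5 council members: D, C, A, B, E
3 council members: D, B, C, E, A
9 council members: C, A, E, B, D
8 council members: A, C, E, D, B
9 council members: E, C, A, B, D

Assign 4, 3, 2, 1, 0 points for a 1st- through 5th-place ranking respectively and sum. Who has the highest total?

E: 6·2 + 5·0 + 3·1 + 9·2 + 8·2 + 9·4 = 85
A: 6·1 + 5·2 + 3·0 + 9·3 + 8·4 + 9·2 = 93
D: 6·4 + 5·4 + 3·4 + 9·0 + 8·1 + 9·0 = 64
C: 6·3 + 5·3 + 3·2 + 9·4 + 8·3 + 9·3 = 126
B: 6·0 + 5·1 + 3·3 + 9·1 + 8·0 + 9·1 = 32
C has the highest Borda score (126).

C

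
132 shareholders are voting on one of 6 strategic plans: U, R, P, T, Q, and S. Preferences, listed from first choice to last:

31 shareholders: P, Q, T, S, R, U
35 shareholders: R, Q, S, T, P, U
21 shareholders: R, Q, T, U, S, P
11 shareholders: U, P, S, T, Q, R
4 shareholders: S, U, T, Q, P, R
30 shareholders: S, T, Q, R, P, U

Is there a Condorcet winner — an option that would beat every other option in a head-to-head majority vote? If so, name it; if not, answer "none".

Q vs U: 117–15 for Q.
Q vs R: 76–56 for Q.
Q vs P: 90–42 for Q.
Q vs T: 87–45 for Q.
Q vs S: 87–45 for Q.
Q beats every other option head-to-head.

Q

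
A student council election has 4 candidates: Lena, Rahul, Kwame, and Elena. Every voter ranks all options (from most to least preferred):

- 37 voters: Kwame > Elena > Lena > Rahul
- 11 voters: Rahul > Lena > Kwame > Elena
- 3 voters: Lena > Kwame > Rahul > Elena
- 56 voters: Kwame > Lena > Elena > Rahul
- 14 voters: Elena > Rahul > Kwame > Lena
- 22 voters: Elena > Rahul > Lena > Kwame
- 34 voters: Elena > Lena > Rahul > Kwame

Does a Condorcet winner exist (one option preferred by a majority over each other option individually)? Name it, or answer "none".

Kwame

Kwame vs Lena: 107–70 for Kwame.
Kwame vs Rahul: 96–81 for Kwame.
Kwame vs Elena: 107–70 for Kwame.
Kwame beats every other option head-to-head.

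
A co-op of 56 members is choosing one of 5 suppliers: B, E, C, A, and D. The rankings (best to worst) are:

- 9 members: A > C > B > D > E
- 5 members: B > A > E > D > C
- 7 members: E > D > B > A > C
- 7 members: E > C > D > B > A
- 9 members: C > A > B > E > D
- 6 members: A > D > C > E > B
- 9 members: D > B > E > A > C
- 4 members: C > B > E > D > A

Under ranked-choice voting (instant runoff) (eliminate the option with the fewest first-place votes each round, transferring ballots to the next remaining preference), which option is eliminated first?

Round 1: B 5, E 14, C 13, A 15, D 9. Eliminate B.

B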